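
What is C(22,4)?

C(22,4) = (22·21·20·19) / 4! = 175560 / 24 = 7315.

7315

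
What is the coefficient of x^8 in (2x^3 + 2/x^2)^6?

960

General term: C(6,j)·(2x^3)^j·(2/x^2)^(6-j), with x-exponent 3j − 2(6−j) = 5j − 12.
Set 5j − 12 = 8: j = 4.
C(6,4) = 15; 2^4 = 16; 2^2 = 4.
Coefficient = 15 · 16 · 4 = 960.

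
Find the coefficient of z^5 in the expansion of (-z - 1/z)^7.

-7

General term: C(7,j)·(-z)^j·(-1/z)^(7-j), with z-exponent 1j − 1(7−j) = 2j − 7.
Set 2j − 7 = 5: j = 6.
C(7,6) = 7; (-1)^6 = 1; (-1)^1 = -1.
Coefficient = 7 · 1 · (-1) = -7.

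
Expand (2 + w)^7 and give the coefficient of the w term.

448

The general term is C(7,j)·(2)^j·(w)^(7-j); the w^1 term has j = 6.
C(7,6) = 7.
Coefficient = C(7,6) · 2^6 = 7 · 64 = 448.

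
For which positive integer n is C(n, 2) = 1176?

49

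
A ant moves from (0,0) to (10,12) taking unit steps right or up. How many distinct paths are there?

Each path is a sequence of 22 steps with 10 rights: C(22,10) = 646646.

646646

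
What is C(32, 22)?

64512240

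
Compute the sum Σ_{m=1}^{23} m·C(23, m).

Differentiating (1+x)^23 and setting x=1: Σ m·C(23,m) = 23·2^22 = 96468992.

96468992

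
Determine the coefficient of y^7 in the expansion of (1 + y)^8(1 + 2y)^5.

Coefficient of y^7 = Σ_{j} C(8,j)·1^j·C(5,7-j)·2^(7-j) for j from 2 to 7.
= 896 + 4480 + 5600 + 2240 + 280 + 8 = 13504.

13504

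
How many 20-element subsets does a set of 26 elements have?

230230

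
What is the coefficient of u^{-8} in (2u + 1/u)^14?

General term: C(14,j)·(2u)^j·(1/u)^(14-j), with u-exponent 1j − 1(14−j) = 2j − 14.
Set 2j − 14 = -8: j = 3.
C(14,3) = 364; 2^3 = 8; 1^11 = 1.
Coefficient = 364 · 8 · 1 = 2912.

2912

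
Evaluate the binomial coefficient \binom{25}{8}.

C(25,8) = (25·24·23·22·21·20·19·18) / 8! = 43609104000 / 40320 = 1081575.

1081575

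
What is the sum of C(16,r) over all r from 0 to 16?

Setting x = 1 in (1+x)^16 gives Σ C(16,r) = 2^16 = 65536.

65536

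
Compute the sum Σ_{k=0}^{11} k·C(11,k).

Differentiating (1+x)^11 and setting x=1: Σ k·C(11,k) = 11·2^10 = 11264.

11264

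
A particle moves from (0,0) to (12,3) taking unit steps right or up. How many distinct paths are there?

455

Each path is a sequence of 15 steps with 12 rights: C(15,12) = 455.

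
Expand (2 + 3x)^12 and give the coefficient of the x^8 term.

The general term is C(12,j)·(2)^j·(3x)^(12-j); the x^8 term has j = 4.
C(12,4) = 495.
Coefficient = C(12,4) · 2^4 · 3^8 = 495 · 16 · 6561 = 51963120.

51963120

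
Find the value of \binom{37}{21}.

C(37,21) = C(37,16) by symmetry.
C(37,16) = (37·36·35·34·33·32·31·30·29·28·27·26·25·24·23·22) / 16! = 269397128065642536960000 / 20922789888000 = 12875774670.

12875774670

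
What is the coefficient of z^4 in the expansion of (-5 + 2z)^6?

The general term is C(6,j)·(-5)^j·(2z)^(6-j); the z^4 term has j = 2.
C(6,2) = 15.
Coefficient = C(6,2) · (-5)^2 · 2^4 = 15 · 25 · 16 = 6000.

6000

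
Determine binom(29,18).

34597290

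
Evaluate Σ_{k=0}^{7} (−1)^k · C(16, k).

The partial alternating sum Σ_{k=0}^{7} (−1)^k C(16,k) = (−1)^7 C(15,7) = -6435.

-6435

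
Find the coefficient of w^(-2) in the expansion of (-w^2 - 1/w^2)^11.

General term: C(11,j)·(-w^2)^j·(-1/w^2)^(11-j), with w-exponent 2j − 2(11−j) = 4j − 22.
Set 4j − 22 = -2: j = 5.
C(11,5) = 462; (-1)^5 = -1; (-1)^6 = 1.
Coefficient = 462 · (-1) · 1 = -462.

-462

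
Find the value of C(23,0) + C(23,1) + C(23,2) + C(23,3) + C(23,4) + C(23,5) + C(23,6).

1 + 23 + 253 + 1771 + 8855 + 33649 + 100947 = 145499.

145499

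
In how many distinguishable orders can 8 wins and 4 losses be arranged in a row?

495

Choose positions for the wins: C(12,8) = 495.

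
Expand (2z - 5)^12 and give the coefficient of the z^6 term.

The general term is C(12,j)·(2z)^j·(-5)^(12-j); the z^6 term has j = 6.
C(12,6) = 924.
Coefficient = C(12,6) · 2^6 · (-5)^6 = 924 · 64 · 15625 = 924000000.

924000000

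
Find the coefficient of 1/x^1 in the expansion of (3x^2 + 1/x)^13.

General term: C(13,j)·(3x^2)^j·(1/x)^(13-j), with x-exponent 2j − 1(13−j) = 3j − 13.
Set 3j − 13 = -1: j = 4.
C(13,4) = 715; 3^4 = 81; 1^9 = 1.
Coefficient = 715 · 81 · 1 = 57915.

57915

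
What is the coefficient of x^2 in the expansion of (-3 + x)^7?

-5103

The general term is C(7,j)·(-3)^j·(x)^(7-j); the x^2 term has j = 5.
C(7,5) = 21.
Coefficient = C(7,5) · (-3)^5 = 21 · (-243) = -5103.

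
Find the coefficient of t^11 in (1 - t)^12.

The general term is C(12,j)·(1)^j·(-t)^(12-j); the t^11 term has j = 1.
C(12,1) = 12.
Coefficient = C(12,1) · (-1)^11 = 12 · (-1) = -12.

-12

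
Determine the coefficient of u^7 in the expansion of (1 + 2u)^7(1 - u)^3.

240

Coefficient of u^7 = Σ_{j} C(7,j)·2^j·C(3,7-j)·(-1)^(7-j) for j from 4 to 7.
= (-560) + 2016 + (-1344) + 128 = 240.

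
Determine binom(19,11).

75582

C(19,11) = C(19,8) by symmetry.
C(19,8) = (19·18·17·16·15·14·13·12) / 8! = 3047466240 / 40320 = 75582.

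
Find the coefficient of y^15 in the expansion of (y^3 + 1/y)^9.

General term: C(9,j)·(y^3)^j·(1/y)^(9-j), with y-exponent 3j − 1(9−j) = 4j − 9.
Set 4j − 9 = 15: j = 6.
C(9,6) = 84; 1^6 = 1; 1^3 = 1.
Coefficient = 84 · 1 · 1 = 84.

84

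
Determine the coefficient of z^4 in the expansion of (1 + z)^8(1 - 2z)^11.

Coefficient of z^4 = Σ_{j} C(8,j)·1^j·C(11,4-j)·(-2)^(4-j) for j from 0 to 4.
= 5280 + (-10560) + 6160 + (-1232) + 70 = -282.

-282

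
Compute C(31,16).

C(31,16) = C(31,15) by symmetry.
C(31,15) = (31·30·29·28·27·26·25·24·23·22·21·20·19·18·17) / 15! = 393008709555221760000 / 1307674368000 = 300540195.

300540195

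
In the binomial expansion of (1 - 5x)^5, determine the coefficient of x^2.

The general term is C(5,j)·(1)^j·(-5x)^(5-j); the x^2 term has j = 3.
C(5,3) = 10.
Coefficient = C(5,3) · (-5)^2 = 10 · 25 = 250.

250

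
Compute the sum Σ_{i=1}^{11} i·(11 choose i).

Differentiating (1+x)^11 and setting x=1: Σ i·C(11,i) = 11·2^10 = 11264.

11264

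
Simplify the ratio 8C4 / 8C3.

5/4

C(n,k+1)/C(n,k) = (n−k)/(k+1) = (8−3)/(3+1) = 5/4.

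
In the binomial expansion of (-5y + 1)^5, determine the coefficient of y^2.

250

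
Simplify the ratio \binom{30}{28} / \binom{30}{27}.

3/28

C(n,k+1)/C(n,k) = (n−k)/(k+1) = (30−27)/(27+1) = 3/28.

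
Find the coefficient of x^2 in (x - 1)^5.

The general term is C(5,j)·(x)^j·(-1)^(5-j); the x^2 term has j = 2.
C(5,2) = 10.
Coefficient = C(5,2) · (-1)^3 = 10 · (-1) = -10.

-10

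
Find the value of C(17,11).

C(17,11) = C(17,6) by symmetry.
C(17,6) = (17·16·15·14·13·12) / 6! = 8910720 / 720 = 12376.

12376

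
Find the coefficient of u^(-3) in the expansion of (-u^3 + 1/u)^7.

General term: C(7,j)·(-u^3)^j·(1/u)^(7-j), with u-exponent 3j − 1(7−j) = 4j − 7.
Set 4j − 7 = -3: j = 1.
C(7,1) = 7; (-1)^1 = -1; 1^6 = 1.
Coefficient = 7 · (-1) · 1 = -7.

-7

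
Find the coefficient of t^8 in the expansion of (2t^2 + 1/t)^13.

General term: C(13,j)·(2t^2)^j·(1/t)^(13-j), with t-exponent 2j − 1(13−j) = 3j − 13.
Set 3j − 13 = 8: j = 7.
C(13,7) = 1716; 2^7 = 128; 1^6 = 1.
Coefficient = 1716 · 128 · 1 = 219648.

219648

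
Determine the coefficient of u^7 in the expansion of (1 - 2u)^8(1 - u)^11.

Coefficient of u^7 = Σ_{j} C(8,j)·(-2)^j·C(11,7-j)·(-1)^(7-j) for j from 0 to 7.
= (-330) + (-7392) + (-51744) + (-147840) + (-184800) + (-98560) + (-19712) + (-1024) = -511402.

-511402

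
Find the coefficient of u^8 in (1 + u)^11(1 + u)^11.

(1 + u)^11(1 + u)^11 = (1 + u)^22, so the coefficient of u^8 is C(22,8)·1^8 = 319770·1 = 319770.

319770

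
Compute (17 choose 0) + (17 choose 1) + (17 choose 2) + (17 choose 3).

1 + 17 + 136 + 680 = 834.

834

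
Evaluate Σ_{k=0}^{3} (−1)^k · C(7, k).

-20

The partial alternating sum Σ_{k=0}^{3} (−1)^k C(7,k) = (−1)^3 C(6,3) = -20.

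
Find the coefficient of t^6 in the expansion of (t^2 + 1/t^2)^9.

84

General term: C(9,j)·(t^2)^j·(1/t^2)^(9-j), with t-exponent 2j − 2(9−j) = 4j − 18.
Set 4j − 18 = 6: j = 6.
C(9,6) = 84; 1^6 = 1; 1^3 = 1.
Coefficient = 84 · 1 · 1 = 84.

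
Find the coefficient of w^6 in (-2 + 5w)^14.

The general term is C(14,j)·(-2)^j·(5w)^(14-j); the w^6 term has j = 8.
C(14,8) = 3003.
Coefficient = C(14,8) · (-2)^8 · 5^6 = 3003 · 256 · 15625 = 12012000000.

12012000000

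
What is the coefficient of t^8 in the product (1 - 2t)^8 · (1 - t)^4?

23392

Coefficient of t^8 = Σ_{j} C(8,j)·(-2)^j·C(4,8-j)·(-1)^(8-j) for j from 4 to 8.
= 1120 + 7168 + 10752 + 4096 + 256 = 23392.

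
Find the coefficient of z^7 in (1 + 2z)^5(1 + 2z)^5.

15360

(1 + 2z)^5(1 + 2z)^5 = (1 + 2z)^10, so the coefficient of z^7 is C(10,7)·2^7 = 120·128 = 15360.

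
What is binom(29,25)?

C(29,25) = C(29,4) by symmetry.
C(29,4) = (29·28·27·26) / 4! = 570024 / 24 = 23751.

23751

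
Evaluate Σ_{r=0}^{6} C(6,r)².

924

Σ C(6,r)² is the coefficient of x^6 in (1+x)^6(1+x)^6 = (1+x)^12, i.e. C(12,6) = 924.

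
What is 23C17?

100947

C(23,17) = C(23,6) by symmetry.
C(23,6) = (23·22·21·20·19·18) / 6! = 72681840 / 720 = 100947.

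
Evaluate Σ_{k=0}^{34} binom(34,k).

17179869184

Setting x = 1 in (1+x)^34 gives Σ C(34,k) = 2^34 = 17179869184.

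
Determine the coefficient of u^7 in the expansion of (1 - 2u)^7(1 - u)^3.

Coefficient of u^7 = Σ_{j} C(7,j)·(-2)^j·C(3,7-j)·(-1)^(7-j) for j from 4 to 7.
= (-560) + (-2016) + (-1344) + (-128) = -4048.

-4048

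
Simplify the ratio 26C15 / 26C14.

4/5

C(n,k+1)/C(n,k) = (n−k)/(k+1) = (26−14)/(14+1) = 12/15 = 4/5.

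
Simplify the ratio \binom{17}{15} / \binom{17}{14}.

1/5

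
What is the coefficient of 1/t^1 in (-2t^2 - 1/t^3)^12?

101376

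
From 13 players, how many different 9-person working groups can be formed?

This is C(13,9) = 715.

715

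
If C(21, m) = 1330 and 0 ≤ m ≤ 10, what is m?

3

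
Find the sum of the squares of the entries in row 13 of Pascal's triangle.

By Vandermonde's identity, Σ C(13,r)² = C(26,13) = 10400600.

10400600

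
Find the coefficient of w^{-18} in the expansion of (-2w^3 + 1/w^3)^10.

180

General term: C(10,j)·(-2w^3)^j·(1/w^3)^(10-j), with w-exponent 3j − 3(10−j) = 6j − 30.
Set 6j − 30 = -18: j = 2.
C(10,2) = 45; (-2)^2 = 4; 1^8 = 1.
Coefficient = 45 · 4 · 1 = 180.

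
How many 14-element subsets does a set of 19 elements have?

11628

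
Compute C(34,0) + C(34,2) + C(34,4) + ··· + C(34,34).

8589934592

Half of (1+1)^34 + (1−1)^34 gives the even-index sum: 2^33 = 8589934592.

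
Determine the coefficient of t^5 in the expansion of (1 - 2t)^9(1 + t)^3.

144

Coefficient of t^5 = Σ_{j} C(9,j)·(-2)^j·C(3,5-j)·1^(5-j) for j from 2 to 5.
= 144 + (-2016) + 6048 + (-4032) = 144.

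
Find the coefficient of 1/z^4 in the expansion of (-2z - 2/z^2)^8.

17920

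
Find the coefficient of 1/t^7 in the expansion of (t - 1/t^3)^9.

General term: C(9,j)·(t)^j·(-1/t^3)^(9-j), with t-exponent 1j − 3(9−j) = 4j − 27.
Set 4j − 27 = -7: j = 5.
C(9,5) = 126; 1^5 = 1; (-1)^4 = 1.
Coefficient = 126 · 1 · 1 = 126.

126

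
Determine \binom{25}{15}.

3268760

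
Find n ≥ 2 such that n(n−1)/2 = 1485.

n(n−1)/2 = 1485 ⇒ n(n−1) = 2970. Since 55·54 = 2970, n = 55.

55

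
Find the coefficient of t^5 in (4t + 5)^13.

514800000000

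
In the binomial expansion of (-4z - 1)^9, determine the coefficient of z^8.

The general term is C(9,j)·(-4z)^j·(-1)^(9-j); the z^8 term has j = 8.
C(9,8) = 9.
Coefficient = C(9,8) · (-4)^8 · (-1)^1 = 9 · 65536 · (-1) = -589824.

-589824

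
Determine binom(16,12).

1820

C(16,12) = C(16,4) by symmetry.
C(16,4) = (16·15·14·13) / 4! = 43680 / 24 = 1820.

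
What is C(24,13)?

2496144

C(24,13) = C(24,11) by symmetry.
C(24,11) = (24·23·22·21·20·19·18·17·16·15·14) / 11! = 99638080819200 / 39916800 = 2496144.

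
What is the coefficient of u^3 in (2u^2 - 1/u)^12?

-25344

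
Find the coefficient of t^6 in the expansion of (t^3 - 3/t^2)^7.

-945

General term: C(7,j)·(t^3)^j·(-3/t^2)^(7-j), with t-exponent 3j − 2(7−j) = 5j − 14.
Set 5j − 14 = 6: j = 4.
C(7,4) = 35; 1^4 = 1; (-3)^3 = -27.
Coefficient = 35 · 1 · (-27) = -945.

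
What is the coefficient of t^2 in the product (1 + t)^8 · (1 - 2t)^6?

-8

Coefficient of t^2 = Σ_{j} C(8,j)·1^j·C(6,2-j)·(-2)^(2-j) for j from 0 to 2.
= 60 + (-96) + 28 = -8.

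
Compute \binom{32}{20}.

225792840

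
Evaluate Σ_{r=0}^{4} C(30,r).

1 + 30 + 435 + 4060 + 27405 = 31931.

31931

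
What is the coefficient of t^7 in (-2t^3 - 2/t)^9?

General term: C(9,j)·(-2t^3)^j·(-2/t)^(9-j), with t-exponent 3j − 1(9−j) = 4j − 9.
Set 4j − 9 = 7: j = 4.
C(9,4) = 126; (-2)^4 = 16; (-2)^5 = -32.
Coefficient = 126 · 16 · (-32) = -64512.

-64512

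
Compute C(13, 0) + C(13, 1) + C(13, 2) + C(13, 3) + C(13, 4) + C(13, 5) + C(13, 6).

1 + 13 + 78 + 286 + 715 + 1287 + 1716 = 4096.

4096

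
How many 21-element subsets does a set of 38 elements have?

28781143380

C(38,21) = C(38,17) by symmetry.
C(38,17) = (38·37·36·35·34·33·32·31·30·29·28·27·26·25·24·23·22) / 17! = 10237090866494416404480000 / 355687428096000 = 28781143380.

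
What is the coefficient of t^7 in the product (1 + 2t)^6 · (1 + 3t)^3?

Coefficient of t^7 = Σ_{j} C(6,j)·2^j·C(3,7-j)·3^(7-j) for j from 4 to 6.
= 6480 + 5184 + 576 = 12240.

12240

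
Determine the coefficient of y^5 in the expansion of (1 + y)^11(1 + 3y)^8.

Coefficient of y^5 = Σ_{j} C(11,j)·1^j·C(8,5-j)·3^(5-j) for j from 0 to 5.
= 13608 + 62370 + 83160 + 41580 + 7920 + 462 = 209100.

209100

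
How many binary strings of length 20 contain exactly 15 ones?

15504

Choose the 15 positions: C(20,15) = 15504.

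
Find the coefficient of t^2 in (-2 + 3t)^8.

16128

The general term is C(8,j)·(-2)^j·(3t)^(8-j); the t^2 term has j = 6.
C(8,6) = 28.
Coefficient = C(8,6) · (-2)^6 · 3^2 = 28 · 64 · 9 = 16128.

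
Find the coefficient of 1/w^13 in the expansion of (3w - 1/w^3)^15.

-42220035

General term: C(15,j)·(3w)^j·(-1/w^3)^(15-j), with w-exponent 1j − 3(15−j) = 4j − 45.
Set 4j − 45 = -13: j = 8.
C(15,8) = 6435; 3^8 = 6561; (-1)^7 = -1.
Coefficient = 6435 · 6561 · (-1) = -42220035.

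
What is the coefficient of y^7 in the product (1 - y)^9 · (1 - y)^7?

-11440

(1 - y)^9(1 - y)^7 = (1 - y)^16, so the coefficient of y^7 is C(16,7)·(-1)^7 = 11440·-1 = -11440.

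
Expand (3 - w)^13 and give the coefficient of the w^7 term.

The general term is C(13,j)·(3)^j·(-w)^(13-j); the w^7 term has j = 6.
C(13,6) = 1716.
Coefficient = C(13,6) · 3^6 · (-1)^7 = 1716 · 729 · (-1) = -1250964.

-1250964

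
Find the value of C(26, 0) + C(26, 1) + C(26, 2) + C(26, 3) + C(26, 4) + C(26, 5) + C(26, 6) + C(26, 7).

971712

1 + 26 + 325 + 2600 + 14950 + 65780 + 230230 + 657800 = 971712.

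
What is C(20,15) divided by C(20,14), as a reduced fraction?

C(n,k+1)/C(n,k) = (n−k)/(k+1) = (20−14)/(14+1) = 6/15 = 2/5.

2/5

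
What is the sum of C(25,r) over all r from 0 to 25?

33554432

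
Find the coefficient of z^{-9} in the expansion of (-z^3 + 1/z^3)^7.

21

General term: C(7,j)·(-z^3)^j·(1/z^3)^(7-j), with z-exponent 3j − 3(7−j) = 6j − 21.
Set 6j − 21 = -9: j = 2.
C(7,2) = 21; (-1)^2 = 1; 1^5 = 1.
Coefficient = 21 · 1 · 1 = 21.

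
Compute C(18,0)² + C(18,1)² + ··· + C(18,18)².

9075135300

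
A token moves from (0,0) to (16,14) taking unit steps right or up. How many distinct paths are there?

Each path is a sequence of 30 steps with 16 rights: C(30,16) = 145422675.

145422675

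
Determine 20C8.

125970

C(20,8) = (20·19·18·17·16·15·14·13) / 8! = 5079110400 / 40320 = 125970.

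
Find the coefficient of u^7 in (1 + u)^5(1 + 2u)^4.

344

Coefficient of u^7 = Σ_{j} C(5,j)·1^j·C(4,7-j)·2^(7-j) for j from 3 to 5.
= 160 + 160 + 24 = 344.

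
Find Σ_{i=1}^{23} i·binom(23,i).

Since i·C(23,i) = 23·C(22,i−1), the sum is 23·2^22 = 23·4194304 = 96468992.

96468992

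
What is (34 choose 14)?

1391975640

C(34,14) = (34·33·32·31·30·29·28·27·26·25·24·23·22·21) / 14! = 121350057687226368000 / 87178291200 = 1391975640.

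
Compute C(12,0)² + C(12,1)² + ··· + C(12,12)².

Σ C(12,j)² is the coefficient of x^12 in (1+x)^12(1+x)^12 = (1+x)^24, i.e. C(24,12) = 2704156.

2704156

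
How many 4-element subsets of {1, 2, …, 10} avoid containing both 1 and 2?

182

All 4-subsets: C(10,4) = 210. Those containing both fixed elements: C(8,2) = 28.
210 − 28 = 182.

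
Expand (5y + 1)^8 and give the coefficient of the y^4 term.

The general term is C(8,j)·(5y)^j·(1)^(8-j); the y^4 term has j = 4.
C(8,4) = 70.
Coefficient = C(8,4) · 5^4 = 70 · 625 = 43750.

43750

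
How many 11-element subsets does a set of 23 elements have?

1352078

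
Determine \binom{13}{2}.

C(13,2) = (13·12) / 2! = 156 / 2 = 78.

78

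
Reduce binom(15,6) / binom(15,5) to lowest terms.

5/3

C(n,k+1)/C(n,k) = (n−k)/(k+1) = (15−5)/(5+1) = 10/6 = 5/3.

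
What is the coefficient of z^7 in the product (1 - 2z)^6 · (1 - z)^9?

-56412

Coefficient of z^7 = Σ_{j} C(6,j)·(-2)^j·C(9,7-j)·(-1)^(7-j) for j from 0 to 6.
= (-36) + (-1008) + (-7560) + (-20160) + (-20160) + (-6912) + (-576) = -56412.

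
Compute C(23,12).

1352078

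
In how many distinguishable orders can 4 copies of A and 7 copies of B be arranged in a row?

330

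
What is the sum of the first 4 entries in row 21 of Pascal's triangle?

1562

1 + 21 + 210 + 1330 = 1562.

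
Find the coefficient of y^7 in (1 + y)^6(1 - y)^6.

Coefficient of y^7 = Σ_{j} C(6,j)·1^j·C(6,7-j)·(-1)^(7-j) for j from 1 to 6.
= 6 + (-90) + 300 + (-300) + 90 + (-6) = 0.

0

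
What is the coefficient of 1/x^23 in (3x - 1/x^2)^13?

General term: C(13,j)·(3x)^j·(-1/x^2)^(13-j), with x-exponent 1j − 2(13−j) = 3j − 26.
Set 3j − 26 = -23: j = 1.
C(13,1) = 13; 3^1 = 3; (-1)^12 = 1.
Coefficient = 13 · 3 · 1 = 39.

39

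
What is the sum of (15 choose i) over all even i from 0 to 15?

Even-i terms of row 15 sum to 2^14 = 16384.

16384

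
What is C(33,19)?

818809200

C(33,19) = C(33,14) by symmetry.
C(33,14) = (33·32·31·30·29·28·27·26·25·24·23·22·21·20) / 14! = 71382386874839040000 / 87178291200 = 818809200.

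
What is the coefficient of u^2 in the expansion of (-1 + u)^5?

The general term is C(5,j)·(-1)^j·(u)^(5-j); the u^2 term has j = 3.
C(5,3) = 10.
Coefficient = C(5,3) · (-1)^3 = 10 · (-1) = -10.

-10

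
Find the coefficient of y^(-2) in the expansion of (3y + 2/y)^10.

General term: C(10,j)·(3y)^j·(2/y)^(10-j), with y-exponent 1j − 1(10−j) = 2j − 10.
Set 2j − 10 = -2: j = 4.
C(10,4) = 210; 3^4 = 81; 2^6 = 64.
Coefficient = 210 · 81 · 64 = 1088640.

1088640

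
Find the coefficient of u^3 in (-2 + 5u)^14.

-93184000

The general term is C(14,j)·(-2)^j·(5u)^(14-j); the u^3 term has j = 11.
C(14,11) = 364.
Coefficient = C(14,11) · (-2)^11 · 5^3 = 364 · (-2048) · 125 = -93184000.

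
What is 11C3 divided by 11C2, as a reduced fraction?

3

C(n,k+1)/C(n,k) = (n−k)/(k+1) = (11−2)/(2+1) = 9/3 = 3.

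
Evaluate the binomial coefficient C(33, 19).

C(33,19) = C(33,14) by symmetry.
C(33,14) = (33·32·31·30·29·28·27·26·25·24·23·22·21·20) / 14! = 71382386874839040000 / 87178291200 = 818809200.

818809200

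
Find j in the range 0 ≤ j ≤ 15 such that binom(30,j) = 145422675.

14

C(30,j) increases on 0 ≤ j ≤ 15. C(30,13) = 119759850 and C(30,14) = 145422675, so j = 14.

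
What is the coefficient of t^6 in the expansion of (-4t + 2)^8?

The general term is C(8,j)·(-4t)^j·(2)^(8-j); the t^6 term has j = 6.
C(8,6) = 28.
Coefficient = C(8,6) · (-4)^6 · 2^2 = 28 · 4096 · 4 = 458752.

458752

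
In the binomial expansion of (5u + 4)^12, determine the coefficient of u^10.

The general term is C(12,j)·(5u)^j·(4)^(12-j); the u^10 term has j = 10.
C(12,10) = 66.
Coefficient = C(12,10) · 5^10 · 4^2 = 66 · 9765625 · 16 = 10312500000.

10312500000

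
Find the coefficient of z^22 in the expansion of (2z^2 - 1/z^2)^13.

General term: C(13,j)·(2z^2)^j·(-1/z^2)^(13-j), with z-exponent 2j − 2(13−j) = 4j − 26.
Set 4j − 26 = 22: j = 12.
C(13,12) = 13; 2^12 = 4096; (-1)^1 = -1.
Coefficient = 13 · 4096 · (-1) = -53248.

-53248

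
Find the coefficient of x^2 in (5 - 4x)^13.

The general term is C(13,j)·(5)^j·(-4x)^(13-j); the x^2 term has j = 11.
C(13,11) = 78.
Coefficient = C(13,11) · 5^11 · (-4)^2 = 78 · 48828125 · 16 = 60937500000.

60937500000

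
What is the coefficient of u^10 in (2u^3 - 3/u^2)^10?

General term: C(10,j)·(2u^3)^j·(-3/u^2)^(10-j), with u-exponent 3j − 2(10−j) = 5j − 20.
Set 5j − 20 = 10: j = 6.
C(10,6) = 210; 2^6 = 64; (-3)^4 = 81.
Coefficient = 210 · 64 · 81 = 1088640.

1088640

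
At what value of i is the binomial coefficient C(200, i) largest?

100

C(200,i) is maximized at i = 200/2 = 100.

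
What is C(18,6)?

C(18,6) = (18·17·16·15·14·13) / 6! = 13366080 / 720 = 18564.

18564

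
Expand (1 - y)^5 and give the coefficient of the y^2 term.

The general term is C(5,j)·(1)^j·(-y)^(5-j); the y^2 term has j = 3.
C(5,3) = 10.
Coefficient = C(5,3) = 10.

10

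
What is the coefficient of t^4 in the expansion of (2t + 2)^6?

The general term is C(6,j)·(2t)^j·(2)^(6-j); the t^4 term has j = 4.
C(6,4) = 15.
Coefficient = C(6,4) · 2^4 · 2^2 = 15 · 16 · 4 = 960.

960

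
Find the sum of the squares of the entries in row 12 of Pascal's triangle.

2704156

By Vandermonde's identity, Σ C(12,j)² = C(24,12) = 2704156.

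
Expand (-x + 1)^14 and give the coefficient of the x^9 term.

The general term is C(14,j)·(-x)^j·(1)^(14-j); the x^9 term has j = 9.
C(14,9) = 2002.
Coefficient = C(14,9) · (-1)^9 = 2002 · (-1) = -2002.

-2002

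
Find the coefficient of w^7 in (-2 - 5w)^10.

75000000

The general term is C(10,j)·(-2)^j·(-5w)^(10-j); the w^7 term has j = 3.
C(10,3) = 120.
Coefficient = C(10,3) · (-2)^3 · (-5)^7 = 120 · (-8) · (-78125) = 75000000.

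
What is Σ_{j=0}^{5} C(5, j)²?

Σ C(5,j)² is the coefficient of x^5 in (1+x)^5(1+x)^5 = (1+x)^10, i.e. C(10,5) = 252.

252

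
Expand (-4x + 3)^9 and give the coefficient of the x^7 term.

The general term is C(9,j)·(-4x)^j·(3)^(9-j); the x^7 term has j = 7.
C(9,7) = 36.
Coefficient = C(9,7) · (-4)^7 · 3^2 = 36 · (-16384) · 9 = -5308416.

-5308416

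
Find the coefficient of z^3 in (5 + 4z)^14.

1137500000000

The general term is C(14,j)·(5)^j·(4z)^(14-j); the z^3 term has j = 11.
C(14,11) = 364.
Coefficient = C(14,11) · 5^11 · 4^3 = 364 · 48828125 · 64 = 1137500000000.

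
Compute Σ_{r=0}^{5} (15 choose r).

1 + 15 + 105 + 455 + 1365 + 3003 = 4944.

4944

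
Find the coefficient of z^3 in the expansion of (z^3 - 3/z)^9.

61236

General term: C(9,j)·(z^3)^j·(-3/z)^(9-j), with z-exponent 3j − 1(9−j) = 4j − 9.
Set 4j − 9 = 3: j = 3.
C(9,3) = 84; 1^3 = 1; (-3)^6 = 729.
Coefficient = 84 · 1 · 729 = 61236.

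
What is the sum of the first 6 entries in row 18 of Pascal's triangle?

1 + 18 + 153 + 816 + 3060 + 8568 = 12616.

12616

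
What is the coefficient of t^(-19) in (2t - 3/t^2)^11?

1299078

General term: C(11,j)·(2t)^j·(-3/t^2)^(11-j), with t-exponent 1j − 2(11−j) = 3j − 22.
Set 3j − 22 = -19: j = 1.
C(11,1) = 11; 2^1 = 2; (-3)^10 = 59049.
Coefficient = 11 · 2 · 59049 = 1299078.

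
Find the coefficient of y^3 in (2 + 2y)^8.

The general term is C(8,j)·(2)^j·(2y)^(8-j); the y^3 term has j = 5.
C(8,5) = 56.
Coefficient = C(8,5) · 2^5 · 2^3 = 56 · 32 · 8 = 14336.

14336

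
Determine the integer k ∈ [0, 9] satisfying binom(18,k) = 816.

C(18,k) increases on 0 ≤ k ≤ 9. C(18,2) = 153 and C(18,3) = 816, so k = 3.

3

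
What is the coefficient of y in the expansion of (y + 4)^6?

The general term is C(6,j)·(y)^j·(4)^(6-j); the y^1 term has j = 1.
C(6,1) = 6.
Coefficient = C(6,1) · 4^5 = 6 · 1024 = 6144.

6144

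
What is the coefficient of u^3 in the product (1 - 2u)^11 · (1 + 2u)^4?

Coefficient of u^3 = Σ_{j} C(11,j)·(-2)^j·C(4,3-j)·2^(3-j) for j from 0 to 3.
= 32 + (-528) + 1760 + (-1320) = -56.

-56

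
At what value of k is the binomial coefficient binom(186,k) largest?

C(186,k) is maximized at k = 186/2 = 93.

93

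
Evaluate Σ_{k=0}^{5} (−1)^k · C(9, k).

The partial alternating sum Σ_{k=0}^{5} (−1)^k C(9,k) = (−1)^5 C(8,5) = -56.

-56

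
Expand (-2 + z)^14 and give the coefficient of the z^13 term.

The general term is C(14,j)·(-2)^j·(z)^(14-j); the z^13 term has j = 1.
C(14,1) = 14.
Coefficient = C(14,1) · (-2)^1 = 14 · (-2) = -28.

-28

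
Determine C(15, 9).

C(15,9) = C(15,6) by symmetry.
C(15,6) = (15·14·13·12·11·10) / 6! = 3603600 / 720 = 5005.

5005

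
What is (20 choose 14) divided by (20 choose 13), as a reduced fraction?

1/2

C(n,k+1)/C(n,k) = (n−k)/(k+1) = (20−13)/(13+1) = 7/14 = 1/2.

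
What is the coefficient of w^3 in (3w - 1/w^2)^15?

General term: C(15,j)·(3w)^j·(-1/w^2)^(15-j), with w-exponent 1j − 2(15−j) = 3j − 30.
Set 3j − 30 = 3: j = 11.
C(15,11) = 1365; 3^11 = 177147; (-1)^4 = 1.
Coefficient = 1365 · 177147 · 1 = 241805655.

241805655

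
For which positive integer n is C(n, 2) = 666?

37

n(n−1)/2 = 666 ⇒ n(n−1) = 1332. Since 37·36 = 1332, n = 37.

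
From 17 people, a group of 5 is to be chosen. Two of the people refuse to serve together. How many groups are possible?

All 5-subsets: C(17,5) = 6188. Those containing both fixed elements: C(15,3) = 455.
6188 − 455 = 5733.

5733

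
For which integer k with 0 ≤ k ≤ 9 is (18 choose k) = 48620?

C(18,k) increases on 0 ≤ k ≤ 9. C(18,8) = 43758 and C(18,9) = 48620, so k = 9.

9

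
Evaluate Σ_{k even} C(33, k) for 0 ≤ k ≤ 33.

Even-k terms of row 33 sum to 2^32 = 4294967296.

4294967296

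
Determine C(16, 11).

4368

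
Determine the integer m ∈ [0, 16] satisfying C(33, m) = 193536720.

11

C(33,m) increases on 0 ≤ m ≤ 16. C(33,10) = 92561040 and C(33,11) = 193536720, so m = 11.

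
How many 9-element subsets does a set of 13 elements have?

715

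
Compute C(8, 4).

70

C(8,4) = (8·7·6·5) / 4! = 1680 / 24 = 70.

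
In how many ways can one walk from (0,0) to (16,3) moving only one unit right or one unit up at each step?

Each path is a sequence of 19 steps with 16 rights: C(19,16) = 969.

969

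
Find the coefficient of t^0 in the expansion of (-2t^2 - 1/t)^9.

-672

General term: C(9,j)·(-2t^2)^j·(-1/t)^(9-j), with t-exponent 2j − 1(9−j) = 3j − 9.
Set 3j − 9 = 0: j = 3.
C(9,3) = 84; (-2)^3 = -8; (-1)^6 = 1.
Coefficient = 84 · (-8) · 1 = -672.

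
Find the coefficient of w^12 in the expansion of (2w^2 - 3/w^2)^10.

103680

General term: C(10,j)·(2w^2)^j·(-3/w^2)^(10-j), with w-exponent 2j − 2(10−j) = 4j − 20.
Set 4j − 20 = 12: j = 8.
C(10,8) = 45; 2^8 = 256; (-3)^2 = 9.
Coefficient = 45 · 256 · 9 = 103680.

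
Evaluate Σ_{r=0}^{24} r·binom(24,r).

201326592

Differentiating (1+x)^24 and setting x=1: Σ r·C(24,r) = 24·2^23 = 201326592.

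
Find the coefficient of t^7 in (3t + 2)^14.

The general term is C(14,j)·(3t)^j·(2)^(14-j); the t^7 term has j = 7.
C(14,7) = 3432.
Coefficient = C(14,7) · 3^7 · 2^7 = 3432 · 2187 · 128 = 960740352.

960740352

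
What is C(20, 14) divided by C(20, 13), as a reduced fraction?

1/2

C(n,k+1)/C(n,k) = (n−k)/(k+1) = (20−13)/(13+1) = 7/14 = 1/2.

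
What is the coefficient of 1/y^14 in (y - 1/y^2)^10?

45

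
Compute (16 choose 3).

C(16,3) = (16·15·14) / 3! = 3360 / 6 = 560.

560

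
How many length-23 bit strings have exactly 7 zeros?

Choose the 7 positions: C(23,7) = 245157.

245157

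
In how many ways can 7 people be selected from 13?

This is C(13,7) = 1716.

1716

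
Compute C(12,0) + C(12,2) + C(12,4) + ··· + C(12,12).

2048

Half of (1+1)^12 + (1−1)^12 gives the even-index sum: 2^11 = 2048.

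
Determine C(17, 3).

680

C(17,3) = (17·16·15) / 3! = 4080 / 6 = 680.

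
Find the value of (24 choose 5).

42504

C(24,5) = (24·23·22·21·20) / 5! = 5100480 / 120 = 42504.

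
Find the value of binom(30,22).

5852925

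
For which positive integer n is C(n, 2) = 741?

n(n−1)/2 = 741 ⇒ n(n−1) = 1482. Since 39·38 = 1482, n = 39.

39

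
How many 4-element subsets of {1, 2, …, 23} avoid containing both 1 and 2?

All 4-subsets: C(23,4) = 8855. Those containing both fixed elements: C(21,2) = 210.
8855 − 210 = 8645.

8645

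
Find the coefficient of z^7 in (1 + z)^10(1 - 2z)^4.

-312

Coefficient of z^7 = Σ_{j} C(10,j)·1^j·C(4,7-j)·(-2)^(7-j) for j from 3 to 7.
= 1920 + (-6720) + 6048 + (-1680) + 120 = -312.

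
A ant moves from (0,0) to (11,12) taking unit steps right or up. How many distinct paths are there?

1352078

Each path is a sequence of 23 steps with 11 rights: C(23,11) = 1352078.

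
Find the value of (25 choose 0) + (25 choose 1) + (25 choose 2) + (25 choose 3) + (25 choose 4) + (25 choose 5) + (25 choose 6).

1 + 25 + 300 + 2300 + 12650 + 53130 + 177100 = 245506.

245506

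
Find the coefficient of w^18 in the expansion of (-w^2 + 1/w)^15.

General term: C(15,j)·(-w^2)^j·(1/w)^(15-j), with w-exponent 2j − 1(15−j) = 3j − 15.
Set 3j − 15 = 18: j = 11.
C(15,11) = 1365; (-1)^11 = -1; 1^4 = 1.
Coefficient = 1365 · (-1) · 1 = -1365.

-1365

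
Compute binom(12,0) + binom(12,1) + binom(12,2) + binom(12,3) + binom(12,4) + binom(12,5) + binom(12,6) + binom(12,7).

3302

1 + 12 + 66 + 220 + 495 + 792 + 924 + 792 = 3302.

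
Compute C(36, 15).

5567902560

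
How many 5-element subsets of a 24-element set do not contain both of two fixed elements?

All 5-subsets: C(24,5) = 42504. Those containing both fixed elements: C(22,3) = 1540.
42504 − 1540 = 40964.

40964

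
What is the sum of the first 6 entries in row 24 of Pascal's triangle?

1 + 24 + 276 + 2024 + 10626 + 42504 = 55455.

55455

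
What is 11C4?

330

C(11,4) = (11·10·9·8) / 4! = 7920 / 24 = 330.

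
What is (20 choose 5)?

C(20,5) = (20·19·18·17·16) / 5! = 1860480 / 120 = 15504.

15504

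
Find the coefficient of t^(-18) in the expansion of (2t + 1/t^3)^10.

General term: C(10,j)·(2t)^j·(1/t^3)^(10-j), with t-exponent 1j − 3(10−j) = 4j − 30.
Set 4j − 30 = -18: j = 3.
C(10,3) = 120; 2^3 = 8; 1^7 = 1.
Coefficient = 120 · 8 · 1 = 960.

960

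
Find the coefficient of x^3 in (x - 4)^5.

The general term is C(5,j)·(x)^j·(-4)^(5-j); the x^3 term has j = 3.
C(5,3) = 10.
Coefficient = C(5,3) · (-4)^2 = 10 · 16 = 160.

160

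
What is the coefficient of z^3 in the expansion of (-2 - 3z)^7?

The general term is C(7,j)·(-2)^j·(-3z)^(7-j); the z^3 term has j = 4.
C(7,4) = 35.
Coefficient = C(7,4) · (-2)^4 · (-3)^3 = 35 · 16 · (-27) = -15120.

-15120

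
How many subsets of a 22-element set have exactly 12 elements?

646646

Choose the 12 positions: C(22,12) = 646646.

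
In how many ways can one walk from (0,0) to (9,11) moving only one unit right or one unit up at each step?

167960

Each path is a sequence of 20 steps with 9 rights: C(20,9) = 167960.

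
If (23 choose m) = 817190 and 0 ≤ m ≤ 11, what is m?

9

C(23,m) increases on 0 ≤ m ≤ 11. C(23,8) = 490314 and C(23,9) = 817190, so m = 9.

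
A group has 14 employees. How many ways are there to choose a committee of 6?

This is C(14,6) = 3003.

3003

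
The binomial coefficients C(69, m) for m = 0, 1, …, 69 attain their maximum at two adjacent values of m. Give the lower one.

34

For odd n = 69, C(69,m) peaks at m = (n−1)/2 and (n+1)/2; the lower is 34.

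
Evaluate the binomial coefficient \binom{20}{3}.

C(20,3) = (20·19·18) / 3! = 6840 / 6 = 1140.

1140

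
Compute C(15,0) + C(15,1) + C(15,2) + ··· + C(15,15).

32768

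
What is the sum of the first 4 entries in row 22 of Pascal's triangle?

1794

1 + 22 + 231 + 1540 = 1794.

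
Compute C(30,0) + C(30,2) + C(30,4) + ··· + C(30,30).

536870912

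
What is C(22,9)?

497420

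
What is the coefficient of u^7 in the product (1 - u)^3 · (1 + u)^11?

Coefficient of u^7 = Σ_{j} C(3,j)·(-1)^j·C(11,7-j)·1^(7-j) for j from 0 to 3.
= 330 + (-1386) + 1386 + (-330) = 0.

0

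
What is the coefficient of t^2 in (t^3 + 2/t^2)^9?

4032

General term: C(9,j)·(t^3)^j·(2/t^2)^(9-j), with t-exponent 3j − 2(9−j) = 5j − 18.
Set 5j − 18 = 2: j = 4.
C(9,4) = 126; 1^4 = 1; 2^5 = 32.
Coefficient = 126 · 1 · 32 = 4032.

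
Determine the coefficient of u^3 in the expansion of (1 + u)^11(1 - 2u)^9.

Coefficient of u^3 = Σ_{j} C(11,j)·1^j·C(9,3-j)·(-2)^(3-j) for j from 0 to 3.
= (-672) + 1584 + (-990) + 165 = 87.

87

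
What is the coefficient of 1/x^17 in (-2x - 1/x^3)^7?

General term: C(7,j)·(-2x)^j·(-1/x^3)^(7-j), with x-exponent 1j − 3(7−j) = 4j − 21.
Set 4j − 21 = -17: j = 1.
C(7,1) = 7; (-2)^1 = -2; (-1)^6 = 1.
Coefficient = 7 · (-2) · 1 = -14.

-14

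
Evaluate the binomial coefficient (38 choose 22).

22239974430

C(38,22) = C(38,16) by symmetry.
C(38,16) = (38·37·36·35·34·33·32·31·30·29·28·27·26·25·24·23) / 16! = 465322312113382563840000 / 20922789888000 = 22239974430.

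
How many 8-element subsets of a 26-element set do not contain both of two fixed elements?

All 8-subsets: C(26,8) = 1562275. Those containing both fixed elements: C(24,6) = 134596.
1562275 − 134596 = 1427679.

1427679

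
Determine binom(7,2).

21

C(7,2) = (7·6) / 2! = 42 / 2 = 21.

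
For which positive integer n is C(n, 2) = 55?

11

n(n−1)/2 = 55 ⇒ n(n−1) = 110. Since 11·10 = 110, n = 11.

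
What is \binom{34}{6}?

C(34,6) = (34·33·32·31·30·29) / 6! = 968330880 / 720 = 1344904.

1344904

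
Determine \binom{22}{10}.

C(22,10) = (22·21·20·19·18·17·16·15·14·13) / 10! = 2346549004800 / 3628800 = 646646.

646646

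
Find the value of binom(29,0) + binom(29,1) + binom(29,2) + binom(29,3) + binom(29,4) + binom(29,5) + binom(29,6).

621616

1 + 29 + 406 + 3654 + 23751 + 118755 + 475020 = 621616.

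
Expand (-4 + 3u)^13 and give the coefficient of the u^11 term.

221079456

The general term is C(13,j)·(-4)^j·(3u)^(13-j); the u^11 term has j = 2.
C(13,2) = 78.
Coefficient = C(13,2) · (-4)^2 · 3^11 = 78 · 16 · 177147 = 221079456.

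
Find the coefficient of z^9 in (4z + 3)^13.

The general term is C(13,j)·(4z)^j·(3)^(13-j); the z^9 term has j = 9.
C(13,9) = 715.
Coefficient = C(13,9) · 4^9 · 3^4 = 715 · 262144 · 81 = 15182069760.

15182069760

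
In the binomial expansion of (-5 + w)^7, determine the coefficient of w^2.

The general term is C(7,j)·(-5)^j·(w)^(7-j); the w^2 term has j = 5.
C(7,5) = 21.
Coefficient = C(7,5) · (-5)^5 = 21 · (-3125) = -65625.

-65625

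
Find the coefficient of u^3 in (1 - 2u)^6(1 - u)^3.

Coefficient of u^3 = Σ_{j} C(6,j)·(-2)^j·C(3,3-j)·(-1)^(3-j) for j from 0 to 3.
= (-1) + (-36) + (-180) + (-160) = -377.

-377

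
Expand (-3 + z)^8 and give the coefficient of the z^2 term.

20412

The general term is C(8,j)·(-3)^j·(z)^(8-j); the z^2 term has j = 6.
C(8,6) = 28.
Coefficient = C(8,6) · (-3)^6 = 28 · 729 = 20412.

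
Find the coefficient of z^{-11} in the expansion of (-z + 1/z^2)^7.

-7

General term: C(7,j)·(-z)^j·(1/z^2)^(7-j), with z-exponent 1j − 2(7−j) = 3j − 14.
Set 3j − 14 = -11: j = 1.
C(7,1) = 7; (-1)^1 = -1; 1^6 = 1.
Coefficient = 7 · (-1) · 1 = -7.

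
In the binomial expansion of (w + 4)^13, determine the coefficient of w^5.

The general term is C(13,j)·(w)^j·(4)^(13-j); the w^5 term has j = 5.
C(13,5) = 1287.
Coefficient = C(13,5) · 4^8 = 1287 · 65536 = 84344832.

84344832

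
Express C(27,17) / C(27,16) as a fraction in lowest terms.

11/17

C(n,k+1)/C(n,k) = (n−k)/(k+1) = (27−16)/(16+1) = 11/17.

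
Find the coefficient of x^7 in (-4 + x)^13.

The general term is C(13,j)·(-4)^j·(x)^(13-j); the x^7 term has j = 6.
C(13,6) = 1716.
Coefficient = C(13,6) · (-4)^6 = 1716 · 4096 = 7028736.

7028736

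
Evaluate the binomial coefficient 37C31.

2324784

C(37,31) = C(37,6) by symmetry.
C(37,6) = (37·36·35·34·33·32) / 6! = 1673844480 / 720 = 2324784.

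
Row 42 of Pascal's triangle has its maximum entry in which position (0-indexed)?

21

C(42,r) is maximized at r = 42/2 = 21.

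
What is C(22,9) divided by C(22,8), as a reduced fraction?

C(n,k+1)/C(n,k) = (n−k)/(k+1) = (22−8)/(8+1) = 14/9.

14/9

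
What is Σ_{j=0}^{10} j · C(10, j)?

Differentiating (1+x)^10 and setting x=1: Σ j·C(10,j) = 10·2^9 = 5120.

5120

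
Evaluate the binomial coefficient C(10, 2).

C(10,2) = (10·9) / 2! = 90 / 2 = 45.

45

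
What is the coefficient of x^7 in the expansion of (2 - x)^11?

The general term is C(11,j)·(2)^j·(-x)^(11-j); the x^7 term has j = 4.
C(11,4) = 330.
Coefficient = C(11,4) · 2^4 · (-1)^7 = 330 · 16 · (-1) = -5280.

-5280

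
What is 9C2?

C(9,2) = (9·8) / 2! = 72 / 2 = 36.

36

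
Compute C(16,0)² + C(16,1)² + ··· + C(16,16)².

By Vandermonde's identity, Σ C(16,i)² = C(32,16) = 601080390.

601080390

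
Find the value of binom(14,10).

1001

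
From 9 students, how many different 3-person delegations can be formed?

This is C(9,3) = 84.

84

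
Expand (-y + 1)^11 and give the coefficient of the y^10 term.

The general term is C(11,j)·(-y)^j·(1)^(11-j); the y^10 term has j = 10.
C(11,10) = 11.
Coefficient = C(11,10) = 11.

11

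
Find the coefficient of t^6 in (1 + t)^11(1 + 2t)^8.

201838

Coefficient of t^6 = Σ_{j} C(11,j)·1^j·C(8,6-j)·2^(6-j) for j from 0 to 6.
= 1792 + 19712 + 61600 + 73920 + 36960 + 7392 + 462 = 201838.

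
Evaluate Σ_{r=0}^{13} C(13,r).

The entries of row 13 sum to 2^13 = 8192.

8192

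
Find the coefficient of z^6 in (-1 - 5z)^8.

437500

The general term is C(8,j)·(-1)^j·(-5z)^(8-j); the z^6 term has j = 2.
C(8,2) = 28.
Coefficient = C(8,2) · (-5)^6 = 28 · 15625 = 437500.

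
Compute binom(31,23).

C(31,23) = C(31,8) by symmetry.
C(31,8) = (31·30·29·28·27·26·25·24) / 8! = 318073392000 / 40320 = 7888725.

7888725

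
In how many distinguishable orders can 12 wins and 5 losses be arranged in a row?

6188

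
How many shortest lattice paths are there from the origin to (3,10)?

286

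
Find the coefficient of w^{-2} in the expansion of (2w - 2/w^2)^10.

215040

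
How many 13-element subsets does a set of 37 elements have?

C(37,13) = (37·36·35·34·33·32·31·30·29·28·27·26·25) / 13! = 22183557976419840000 / 6227020800 = 3562467300.

3562467300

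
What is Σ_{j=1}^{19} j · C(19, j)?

4980736

Differentiating (1+x)^19 and setting x=1: Σ j·C(19,j) = 19·2^18 = 4980736.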